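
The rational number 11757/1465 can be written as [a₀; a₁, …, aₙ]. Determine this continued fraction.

11757 = 8·1465 + 37, so a_0 = 8
1465 = 39·37 + 22, so a_1 = 39
37 = 1·22 + 15, so a_2 = 1
22 = 1·15 + 7, so a_3 = 1
15 = 2·7 + 1, so a_4 = 2
7 = 7·1 + 0, so a_5 = 7

[8; 39, 1, 1, 2, 7]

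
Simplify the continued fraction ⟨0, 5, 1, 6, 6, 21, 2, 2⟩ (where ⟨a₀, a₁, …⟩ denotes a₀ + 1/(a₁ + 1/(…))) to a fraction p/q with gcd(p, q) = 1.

4636/27169

a_0 = 0: 0/1
a_1 = 5: 1/5
a_2 = 1: 1/6
a_3 = 6: 7/41
a_4 = 6: 43/252
a_5 = 21: 910/5333
a_6 = 2: 1863/10918
a_7 = 2: 4636/27169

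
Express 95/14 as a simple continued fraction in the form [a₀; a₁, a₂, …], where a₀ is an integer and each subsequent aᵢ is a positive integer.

95 ÷ 14 → quotient 6, remainder 11
14 ÷ 11 → quotient 1, remainder 3
11 ÷ 3 → quotient 3, remainder 2
3 ÷ 2 → quotient 1, remainder 1
2 ÷ 1 → quotient 2, remainder 0

[6; 1, 3, 1, 2]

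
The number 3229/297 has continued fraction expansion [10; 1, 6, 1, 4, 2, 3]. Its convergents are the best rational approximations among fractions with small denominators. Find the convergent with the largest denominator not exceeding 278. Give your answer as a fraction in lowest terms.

935/86

a_0 = 10: 10/1  (≤ bound)
a_1 = 1: 11/1  (≤ bound)
a_2 = 6: 76/7  (≤ bound)
a_3 = 1: 87/8  (≤ bound)
a_4 = 4: 424/39  (≤ bound)
a_5 = 2: 935/86  (≤ bound)
a_6 = 3: 3229/297  (> 278, stop)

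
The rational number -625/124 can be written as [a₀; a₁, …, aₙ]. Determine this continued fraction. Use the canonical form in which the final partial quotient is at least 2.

[-6; 1, 23, 1, 4]

Repeatedly divide and take the remainder:
-625 = -6·124 + 119, so a_0 = -6
124 = 1·119 + 5, so a_1 = 1
119 = 23·5 + 4, so a_2 = 23
5 = 1·4 + 1, so a_3 = 1
4 = 4·1 + 0, so a_4 = 4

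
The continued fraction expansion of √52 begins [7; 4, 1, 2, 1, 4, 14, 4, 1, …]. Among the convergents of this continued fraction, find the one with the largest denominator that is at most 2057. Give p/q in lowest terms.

a_0 = 7: 7/1  (≤ bound)
a_1 = 4: 29/4  (≤ bound)
a_2 = 1: 36/5  (≤ bound)
a_3 = 2: 101/14  (≤ bound)
a_4 = 1: 137/19  (≤ bound)
a_5 = 4: 649/90  (≤ bound)
a_6 = 14: 9223/1279  (≤ bound)
a_7 = 4: 37541/5206  (> 2057, stop)

9223/1279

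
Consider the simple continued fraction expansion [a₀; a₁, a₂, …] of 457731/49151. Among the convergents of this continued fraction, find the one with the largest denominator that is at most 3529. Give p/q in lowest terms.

a_0 = 9: 9/1  (≤ bound)
a_1 = 3: 28/3  (≤ bound)
a_2 = 5: 149/16  (≤ bound)
a_3 = 15: 2263/243  (≤ bound)
a_4 = 2: 4675/502  (≤ bound)
a_5 = 2: 11613/1247  (≤ bound)
a_6 = 6: 74353/7984  (> 3529, stop)

11613/1247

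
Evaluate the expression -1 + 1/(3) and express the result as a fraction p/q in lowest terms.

Start with 3.
-1 + 1/(3/1) = -1 + 1/3 = -2/3

-2/3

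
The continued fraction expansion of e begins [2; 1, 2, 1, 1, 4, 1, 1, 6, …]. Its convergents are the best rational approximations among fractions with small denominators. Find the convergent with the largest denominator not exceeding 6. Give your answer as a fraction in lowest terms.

List convergents until the denominator exceeds the bound:
a_0 = 2: 2/1  (≤ bound)
a_1 = 1: 3/1  (≤ bound)
a_2 = 2: 8/3  (≤ bound)
a_3 = 1: 11/4  (≤ bound)
a_4 = 1: 19/7  (> 6, stop)

11/4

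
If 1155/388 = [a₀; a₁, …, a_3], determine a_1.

1

1155 = 2·388 + 379, so a_0 = 2
388 = 1·379 + 9, so a_1 = 1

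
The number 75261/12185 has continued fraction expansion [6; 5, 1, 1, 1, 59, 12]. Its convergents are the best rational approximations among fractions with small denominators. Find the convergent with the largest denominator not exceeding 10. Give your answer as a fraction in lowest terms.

37/6

a_0 = 6: 6/1  (≤ bound)
a_1 = 5: 31/5  (≤ bound)
a_2 = 1: 37/6  (≤ bound)
a_3 = 1: 68/11  (> 10, stop)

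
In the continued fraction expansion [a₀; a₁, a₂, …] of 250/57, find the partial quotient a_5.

⌊250/57⌋ = 4, remainder 22
⌊57/22⌋ = 2, remainder 13
⌊22/13⌋ = 1, remainder 9
⌊13/9⌋ = 1, remainder 4
⌊9/4⌋ = 2, remainder 1
⌊4/1⌋ = 4, remainder 0

4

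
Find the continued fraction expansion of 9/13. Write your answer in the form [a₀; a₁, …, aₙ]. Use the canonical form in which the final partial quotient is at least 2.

9 = 0·13 + 9, so a_0 = 0
13 = 1·9 + 4, so a_1 = 1
9 = 2·4 + 1, so a_2 = 2
4 = 4·1 + 0, so a_3 = 4

[0; 1, 2, 4]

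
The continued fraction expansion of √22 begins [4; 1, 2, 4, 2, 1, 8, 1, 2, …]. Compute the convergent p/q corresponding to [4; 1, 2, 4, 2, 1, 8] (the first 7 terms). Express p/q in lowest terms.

1712/365

Work from the innermost term outward:
Start with 8.
1 + 1/(8/1) = 1 + 1/8 = 9/8
2 + 1/(9/8) = 2 + 8/9 = 26/9
4 + 1/(26/9) = 4 + 9/26 = 113/26
2 + 1/(113/26) = 2 + 26/113 = 252/113
1 + 1/(252/113) = 1 + 113/252 = 365/252
4 + 1/(365/252) = 4 + 252/365 = 1712/365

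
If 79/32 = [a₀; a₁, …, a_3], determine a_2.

79 = 2·32 + 15, so a_0 = 2
32 = 2·15 + 2, so a_1 = 2
15 = 7·2 + 1, so a_2 = 7

7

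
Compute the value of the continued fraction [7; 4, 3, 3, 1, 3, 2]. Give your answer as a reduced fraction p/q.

a_0 = 7: 7/1
a_1 = 4: 29/4
a_2 = 3: 94/13
a_3 = 3: 311/43
a_4 = 1: 405/56
a_5 = 3: 1526/211
a_6 = 2: 3457/478

3457/478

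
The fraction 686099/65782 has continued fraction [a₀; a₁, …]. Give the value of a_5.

9

Repeatedly divide and take the remainder:
686099 = 10·65782 + 28279, so a_0 = 10
65782 = 2·28279 + 9224, so a_1 = 2
28279 = 3·9224 + 607, so a_2 = 3
9224 = 15·607 + 119, so a_3 = 15
607 = 5·119 + 12, so a_4 = 5
119 = 9·12 + 11, so a_5 = 9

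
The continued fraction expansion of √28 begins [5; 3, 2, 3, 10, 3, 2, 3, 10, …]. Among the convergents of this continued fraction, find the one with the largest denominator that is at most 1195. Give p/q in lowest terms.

a_0 = 5: 5/1  (≤ bound)
a_1 = 3: 16/3  (≤ bound)
a_2 = 2: 37/7  (≤ bound)
a_3 = 3: 127/24  (≤ bound)
a_4 = 10: 1307/247  (≤ bound)
a_5 = 3: 4048/765  (≤ bound)
a_6 = 2: 9403/1777  (> 1195, stop)

4048/765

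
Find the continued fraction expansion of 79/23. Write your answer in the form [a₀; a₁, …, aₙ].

[3; 2, 3, 3]

Apply division with remainder until the remainder is 0:
79 ÷ 23 → quotient 3, remainder 10
23 ÷ 10 → quotient 2, remainder 3
10 ÷ 3 → quotient 3, remainder 1
3 ÷ 1 → quotient 3, remainder 0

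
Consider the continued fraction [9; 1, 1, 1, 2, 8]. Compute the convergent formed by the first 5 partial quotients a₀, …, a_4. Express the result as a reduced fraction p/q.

77/8

Start with 2.
1 + 1/(2/1) = 1 + 1/2 = 3/2
1 + 1/(3/2) = 1 + 2/3 = 5/3
1 + 1/(5/3) = 1 + 3/5 = 8/5
9 + 1/(8/5) = 9 + 5/8 = 77/8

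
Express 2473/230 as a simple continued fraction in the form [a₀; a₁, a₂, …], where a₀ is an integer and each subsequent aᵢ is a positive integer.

⌊2473/230⌋ = 10, remainder 173
⌊230/173⌋ = 1, remainder 57
⌊173/57⌋ = 3, remainder 2
⌊57/2⌋ = 28, remainder 1
⌊2/1⌋ = 2, remainder 0

[10; 1, 3, 28, 2]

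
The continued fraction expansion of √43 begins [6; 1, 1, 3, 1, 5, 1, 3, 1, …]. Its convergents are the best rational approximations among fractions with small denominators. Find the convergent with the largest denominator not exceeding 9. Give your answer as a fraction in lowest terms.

a_0 = 6: 6/1  (≤ bound)
a_1 = 1: 7/1  (≤ bound)
a_2 = 1: 13/2  (≤ bound)
a_3 = 3: 46/7  (≤ bound)
a_4 = 1: 59/9  (≤ bound)
a_5 = 5: 341/52  (> 9, stop)

59/9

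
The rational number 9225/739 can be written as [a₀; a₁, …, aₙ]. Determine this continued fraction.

[12; 2, 14, 3, 1, 1, 3]

⌊9225/739⌋ = 12, remainder 357
⌊739/357⌋ = 2, remainder 25
⌊357/25⌋ = 14, remainder 7
⌊25/7⌋ = 3, remainder 4
⌊7/4⌋ = 1, remainder 3
⌊4/3⌋ = 1, remainder 1
⌊3/1⌋ = 3, remainder 0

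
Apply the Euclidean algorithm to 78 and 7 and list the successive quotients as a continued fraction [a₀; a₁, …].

[11; 7]

Apply division with remainder until the remainder is 0:
78 = 11·7 + 1, so a_0 = 11
7 = 7·1 + 0, so a_1 = 7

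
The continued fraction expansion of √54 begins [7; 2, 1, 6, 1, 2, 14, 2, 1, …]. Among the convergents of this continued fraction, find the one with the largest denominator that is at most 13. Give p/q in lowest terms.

22/3

a_0 = 7: 7/1  (≤ bound)
a_1 = 2: 15/2  (≤ bound)
a_2 = 1: 22/3  (≤ bound)
a_3 = 6: 147/20  (> 13, stop)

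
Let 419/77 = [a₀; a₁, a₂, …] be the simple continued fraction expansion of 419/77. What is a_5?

2

419 = 5·77 + 34, so a_0 = 5
77 = 2·34 + 9, so a_1 = 2
34 = 3·9 + 7, so a_2 = 3
9 = 1·7 + 2, so a_3 = 1
7 = 3·2 + 1, so a_4 = 3
2 = 2·1 + 0, so a_5 = 2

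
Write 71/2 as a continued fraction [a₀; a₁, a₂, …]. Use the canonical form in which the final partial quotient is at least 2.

[35; 2]

71 = 35·2 + 1, so a_0 = 35
2 = 2·1 + 0, so a_1 = 2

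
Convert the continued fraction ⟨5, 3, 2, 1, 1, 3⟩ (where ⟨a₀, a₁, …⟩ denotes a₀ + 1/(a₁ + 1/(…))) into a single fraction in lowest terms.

323/61

Use the convergent recurrence hₖ = aₖ·hₖ₋₁ + hₖ₋₂ (and likewise for the denominators kₖ):
a_0 = 5: 5/1
a_1 = 3: 16/3
a_2 = 2: 37/7
a_3 = 1: 53/10
a_4 = 1: 90/17
a_5 = 3: 323/61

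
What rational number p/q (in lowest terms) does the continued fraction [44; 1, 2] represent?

134/3

a_0 = 44: 44/1
a_1 = 1: 45/1
a_2 = 2: 134/3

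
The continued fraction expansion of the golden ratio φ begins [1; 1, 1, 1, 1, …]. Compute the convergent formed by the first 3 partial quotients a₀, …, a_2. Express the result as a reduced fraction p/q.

3/2

a_0 = 1: 1/1
a_1 = 1: 2/1
a_2 = 1: 3/2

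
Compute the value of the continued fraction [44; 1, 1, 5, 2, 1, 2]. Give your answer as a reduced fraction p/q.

4187/94

Compute successive convergents:
a_0 = 44: 44/1
a_1 = 1: 45/1
a_2 = 1: 89/2
a_3 = 5: 490/11
a_4 = 2: 1069/24
a_5 = 1: 1559/35
a_6 = 2: 4187/94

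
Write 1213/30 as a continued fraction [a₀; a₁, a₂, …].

⌊1213/30⌋ = 40, remainder 13
⌊30/13⌋ = 2, remainder 4
⌊13/4⌋ = 3, remainder 1
⌊4/1⌋ = 4, remainder 0

[40; 2, 3, 4]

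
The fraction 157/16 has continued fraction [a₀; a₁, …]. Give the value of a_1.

1

157 = 9·16 + 13, so a_0 = 9
16 = 1·13 + 3, so a_1 = 1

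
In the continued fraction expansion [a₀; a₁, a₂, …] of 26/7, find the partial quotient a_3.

2

26 ÷ 7 → quotient 3, remainder 5
7 ÷ 5 → quotient 1, remainder 2
5 ÷ 2 → quotient 2, remainder 1
2 ÷ 1 → quotient 2, remainder 0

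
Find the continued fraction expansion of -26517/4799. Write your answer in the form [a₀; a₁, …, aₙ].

-26517 = -6·4799 + 2277, so a_0 = -6
4799 = 2·2277 + 245, so a_1 = 2
2277 = 9·245 + 72, so a_2 = 9
245 = 3·72 + 29, so a_3 = 3
72 = 2·29 + 14, so a_4 = 2
29 = 2·14 + 1, so a_5 = 2
14 = 14·1 + 0, so a_6 = 14

[-6; 2, 9, 3, 2, 2, 14]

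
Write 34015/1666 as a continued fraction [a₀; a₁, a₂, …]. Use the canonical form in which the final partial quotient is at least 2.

[20; 2, 2, 1, 1, 13, 3, 3]

Apply division with remainder until the remainder is 0:
34015 ÷ 1666 → quotient 20, remainder 695
1666 ÷ 695 → quotient 2, remainder 276
695 ÷ 276 → quotient 2, remainder 143
276 ÷ 143 → quotient 1, remainder 133
143 ÷ 133 → quotient 1, remainder 10
133 ÷ 10 → quotient 13, remainder 3
10 ÷ 3 → quotient 3, remainder 1
3 ÷ 1 → quotient 3, remainder 0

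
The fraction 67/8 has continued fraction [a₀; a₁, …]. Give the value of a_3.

2

Repeatedly divide and take the remainder:
67 = 8·8 + 3, so a_0 = 8
8 = 2·3 + 2, so a_1 = 2
3 = 1·2 + 1, so a_2 = 1
2 = 2·1 + 0, so a_3 = 2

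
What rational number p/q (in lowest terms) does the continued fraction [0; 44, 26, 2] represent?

a_0 = 0: 0/1
a_1 = 44: 1/44
a_2 = 26: 26/1145
a_3 = 2: 53/2334

53/2334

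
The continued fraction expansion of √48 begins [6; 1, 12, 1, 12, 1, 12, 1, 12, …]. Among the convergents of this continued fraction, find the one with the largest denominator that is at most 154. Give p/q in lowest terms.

97/14

a_0 = 6: 6/1  (≤ bound)
a_1 = 1: 7/1  (≤ bound)
a_2 = 12: 90/13  (≤ bound)
a_3 = 1: 97/14  (≤ bound)
a_4 = 12: 1254/181  (> 154, stop)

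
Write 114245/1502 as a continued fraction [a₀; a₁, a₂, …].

Repeatedly divide and take the remainder:
114245 = 76·1502 + 93, so a_0 = 76
1502 = 16·93 + 14, so a_1 = 16
93 = 6·14 + 9, so a_2 = 6
14 = 1·9 + 5, so a_3 = 1
9 = 1·5 + 4, so a_4 = 1
5 = 1·4 + 1, so a_5 = 1
4 = 4·1 + 0, so a_6 = 4

[76; 16, 6, 1, 1, 1, 4]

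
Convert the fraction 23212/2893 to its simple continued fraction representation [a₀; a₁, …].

[8; 42, 1, 1, 5, 6]

23212 ÷ 2893 → quotient 8, remainder 68
2893 ÷ 68 → quotient 42, remainder 37
68 ÷ 37 → quotient 1, remainder 31
37 ÷ 31 → quotient 1, remainder 6
31 ÷ 6 → quotient 5, remainder 1
6 ÷ 1 → quotient 6, remainder 0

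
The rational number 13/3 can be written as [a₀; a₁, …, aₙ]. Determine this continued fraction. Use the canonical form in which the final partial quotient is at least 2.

13 = 4·3 + 1, so a_0 = 4
3 = 3·1 + 0, so a_1 = 3

[4; 3]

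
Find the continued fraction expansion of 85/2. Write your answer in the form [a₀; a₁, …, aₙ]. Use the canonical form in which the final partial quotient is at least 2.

Apply division with remainder until the remainder is 0:
85 = 42·2 + 1, so a_0 = 42
2 = 2·1 + 0, so a_1 = 2

[42; 2]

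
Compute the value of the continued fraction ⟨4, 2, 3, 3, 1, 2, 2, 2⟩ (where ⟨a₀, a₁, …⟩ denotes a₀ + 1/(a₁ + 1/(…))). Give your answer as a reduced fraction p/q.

Start with 2.
2 + 1/(2/1) = 2 + 1/2 = 5/2
2 + 1/(5/2) = 2 + 2/5 = 12/5
1 + 1/(12/5) = 1 + 5/12 = 17/12
3 + 1/(17/12) = 3 + 12/17 = 63/17
3 + 1/(63/17) = 3 + 17/63 = 206/63
2 + 1/(206/63) = 2 + 63/206 = 475/206
4 + 1/(475/206) = 4 + 206/475 = 2106/475

2106/475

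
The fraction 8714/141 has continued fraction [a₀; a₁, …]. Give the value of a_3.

Apply division with remainder until the remainder is 0:
8714 = 61·141 + 113, so a_0 = 61
141 = 1·113 + 28, so a_1 = 1
113 = 4·28 + 1, so a_2 = 4
28 = 28·1 + 0, so a_3 = 28

28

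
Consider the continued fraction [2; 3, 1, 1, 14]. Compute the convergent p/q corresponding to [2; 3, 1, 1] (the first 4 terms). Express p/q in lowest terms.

16/7

Start with 1.
1 + 1/(1/1) = 1 + 1/1 = 2/1
3 + 1/(2/1) = 3 + 1/2 = 7/2
2 + 1/(7/2) = 2 + 2/7 = 16/7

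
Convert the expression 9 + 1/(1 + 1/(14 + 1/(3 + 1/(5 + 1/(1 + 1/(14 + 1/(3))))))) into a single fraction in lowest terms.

131615/13248

a_0 = 9: 9/1
a_1 = 1: 10/1
a_2 = 14: 149/15
a_3 = 3: 457/46
a_4 = 5: 2434/245
a_5 = 1: 2891/291
a_6 = 14: 42908/4319
a_7 = 3: 131615/13248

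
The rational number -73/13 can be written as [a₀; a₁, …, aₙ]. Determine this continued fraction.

[-6; 2, 1, 1, 2]

Run the Euclidean algorithm, recording each quotient:
-73 ÷ 13 → quotient -6, remainder 5
13 ÷ 5 → quotient 2, remainder 3
5 ÷ 3 → quotient 1, remainder 2
3 ÷ 2 → quotient 1, remainder 1
2 ÷ 1 → quotient 2, remainder 0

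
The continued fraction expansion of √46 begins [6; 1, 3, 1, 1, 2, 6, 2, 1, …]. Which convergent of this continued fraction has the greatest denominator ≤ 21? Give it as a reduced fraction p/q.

61/9

a_0 = 6: 6/1  (≤ bound)
a_1 = 1: 7/1  (≤ bound)
a_2 = 3: 27/4  (≤ bound)
a_3 = 1: 34/5  (≤ bound)
a_4 = 1: 61/9  (≤ bound)
a_5 = 2: 156/23  (> 21, stop)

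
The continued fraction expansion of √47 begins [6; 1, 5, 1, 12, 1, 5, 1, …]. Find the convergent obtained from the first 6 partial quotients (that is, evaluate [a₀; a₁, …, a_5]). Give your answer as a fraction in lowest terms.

Start with 1.
12 + 1/(1/1) = 12 + 1/1 = 13/1
1 + 1/(13/1) = 1 + 1/13 = 14/13
5 + 1/(14/13) = 5 + 13/14 = 83/14
1 + 1/(83/14) = 1 + 14/83 = 97/83
6 + 1/(97/83) = 6 + 83/97 = 665/97

665/97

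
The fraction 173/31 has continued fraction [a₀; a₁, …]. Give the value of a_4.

Apply division with remainder until the remainder is 0:
173 ÷ 31 → quotient 5, remainder 18
31 ÷ 18 → quotient 1, remainder 13
18 ÷ 13 → quotient 1, remainder 5
13 ÷ 5 → quotient 2, remainder 3
5 ÷ 3 → quotient 1, remainder 2

1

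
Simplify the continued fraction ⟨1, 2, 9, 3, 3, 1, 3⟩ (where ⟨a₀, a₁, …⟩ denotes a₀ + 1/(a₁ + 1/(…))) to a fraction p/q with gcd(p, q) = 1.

Start with 3.
1 + 1/(3/1) = 1 + 1/3 = 4/3
3 + 1/(4/3) = 3 + 3/4 = 15/4
3 + 1/(15/4) = 3 + 4/15 = 49/15
9 + 1/(49/15) = 9 + 15/49 = 456/49
2 + 1/(456/49) = 2 + 49/456 = 961/456
1 + 1/(961/456) = 1 + 456/961 = 1417/961

1417/961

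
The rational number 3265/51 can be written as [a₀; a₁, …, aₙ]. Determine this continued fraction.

[64; 51]

3265 = 64·51 + 1, so a_0 = 64
51 = 51·1 + 0, so a_1 = 51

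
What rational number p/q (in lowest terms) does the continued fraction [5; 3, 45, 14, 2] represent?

a_0 = 5: 5/1
a_1 = 3: 16/3
a_2 = 45: 725/136
a_3 = 14: 10166/1907
a_4 = 2: 21057/3950

21057/3950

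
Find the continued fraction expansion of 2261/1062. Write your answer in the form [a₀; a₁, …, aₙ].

[2; 7, 1, 3, 34]

2261 = 2·1062 + 137, so a_0 = 2
1062 = 7·137 + 103, so a_1 = 7
137 = 1·103 + 34, so a_2 = 1
103 = 3·34 + 1, so a_3 = 3
34 = 34·1 + 0, so a_4 = 34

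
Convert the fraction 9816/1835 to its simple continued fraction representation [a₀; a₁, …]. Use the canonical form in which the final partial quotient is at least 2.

Repeatedly divide and take the remainder:
⌊9816/1835⌋ = 5, remainder 641
⌊1835/641⌋ = 2, remainder 553
⌊641/553⌋ = 1, remainder 88
⌊553/88⌋ = 6, remainder 25
⌊88/25⌋ = 3, remainder 13
⌊25/13⌋ = 1, remainder 12
⌊13/12⌋ = 1, remainder 1
⌊12/1⌋ = 12, remainder 0

[5; 2, 1, 6, 3, 1, 1, 12]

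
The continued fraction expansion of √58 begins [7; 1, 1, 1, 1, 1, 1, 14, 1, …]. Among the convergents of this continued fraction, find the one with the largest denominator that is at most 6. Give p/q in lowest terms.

38/5

a_0 = 7: 7/1  (≤ bound)
a_1 = 1: 8/1  (≤ bound)
a_2 = 1: 15/2  (≤ bound)
a_3 = 1: 23/3  (≤ bound)
a_4 = 1: 38/5  (≤ bound)
a_5 = 1: 61/8  (> 6, stop)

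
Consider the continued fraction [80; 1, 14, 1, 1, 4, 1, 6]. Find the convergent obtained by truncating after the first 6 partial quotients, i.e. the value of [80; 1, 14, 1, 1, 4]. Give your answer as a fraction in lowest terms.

Build up convergents one term at a time:
a_0 = 80: 80/1
a_1 = 1: 81/1
a_2 = 14: 1214/15
a_3 = 1: 1295/16
a_4 = 1: 2509/31
a_5 = 4: 11331/140

11331/140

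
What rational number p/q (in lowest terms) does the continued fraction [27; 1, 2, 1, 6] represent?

Start with 6.
1 + 1/(6/1) = 1 + 1/6 = 7/6
2 + 1/(7/6) = 2 + 6/7 = 20/7
1 + 1/(20/7) = 1 + 7/20 = 27/20
27 + 1/(27/20) = 27 + 20/27 = 749/27

749/27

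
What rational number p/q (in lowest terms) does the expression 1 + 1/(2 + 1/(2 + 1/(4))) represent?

a_0 = 1: 1/1
a_1 = 2: 3/2
a_2 = 2: 7/5
a_3 = 4: 31/22

31/22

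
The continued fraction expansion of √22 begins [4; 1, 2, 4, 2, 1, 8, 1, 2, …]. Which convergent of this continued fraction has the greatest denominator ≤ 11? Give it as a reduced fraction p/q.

a_0 = 4: 4/1  (≤ bound)
a_1 = 1: 5/1  (≤ bound)
a_2 = 2: 14/3  (≤ bound)
a_3 = 4: 61/13  (> 11, stop)

14/3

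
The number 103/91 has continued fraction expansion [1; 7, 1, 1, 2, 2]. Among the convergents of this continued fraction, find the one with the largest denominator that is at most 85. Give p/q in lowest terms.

43/38

List convergents until the denominator exceeds the bound:
a_0 = 1: 1/1  (≤ bound)
a_1 = 7: 8/7  (≤ bound)
a_2 = 1: 9/8  (≤ bound)
a_3 = 1: 17/15  (≤ bound)
a_4 = 2: 43/38  (≤ bound)
a_5 = 2: 103/91  (> 85, stop)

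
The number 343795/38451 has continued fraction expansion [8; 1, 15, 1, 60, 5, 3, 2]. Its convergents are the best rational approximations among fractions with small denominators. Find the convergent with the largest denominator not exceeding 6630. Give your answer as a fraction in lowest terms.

46467/5197

List convergents until the denominator exceeds the bound:
a_0 = 8: 8/1  (≤ bound)
a_1 = 1: 9/1  (≤ bound)
a_2 = 15: 143/16  (≤ bound)
a_3 = 1: 152/17  (≤ bound)
a_4 = 60: 9263/1036  (≤ bound)
a_5 = 5: 46467/5197  (≤ bound)
a_6 = 3: 148664/16627  (> 6630, stop)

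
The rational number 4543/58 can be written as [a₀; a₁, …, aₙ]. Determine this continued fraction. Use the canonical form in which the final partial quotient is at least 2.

[78; 3, 19]

4543 = 78·58 + 19, so a_0 = 78
58 = 3·19 + 1, so a_1 = 3
19 = 19·1 + 0, so a_2 = 19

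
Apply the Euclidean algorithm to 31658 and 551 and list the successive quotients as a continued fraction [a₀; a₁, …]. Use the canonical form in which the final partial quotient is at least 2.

[57; 2, 5, 8, 6]

Run the Euclidean algorithm, recording each quotient:
⌊31658/551⌋ = 57, remainder 251
⌊551/251⌋ = 2, remainder 49
⌊251/49⌋ = 5, remainder 6
⌊49/6⌋ = 8, remainder 1
⌊6/1⌋ = 6, remainder 0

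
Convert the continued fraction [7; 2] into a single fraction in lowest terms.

15/2

Starting at the tail and folding back:
Start with 2.
7 + 1/(2/1) = 7 + 1/2 = 15/2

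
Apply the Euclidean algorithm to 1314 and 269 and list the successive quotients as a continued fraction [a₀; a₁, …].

Run the Euclidean algorithm, recording each quotient:
1314 = 4·269 + 238, so a_0 = 4
269 = 1·238 + 31, so a_1 = 1
238 = 7·31 + 21, so a_2 = 7
31 = 1·21 + 10, so a_3 = 1
21 = 2·10 + 1, so a_4 = 2
10 = 10·1 + 0, so a_5 = 10

[4; 1, 7, 1, 2, 10]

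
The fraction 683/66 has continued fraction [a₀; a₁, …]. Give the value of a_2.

1

683 = 10·66 + 23, so a_0 = 10
66 = 2·23 + 20, so a_1 = 2
23 = 1·20 + 3, so a_2 = 1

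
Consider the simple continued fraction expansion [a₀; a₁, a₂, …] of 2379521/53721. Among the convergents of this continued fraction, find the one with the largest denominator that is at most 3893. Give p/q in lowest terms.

42478/959

a_0 = 44: 44/1  (≤ bound)
a_1 = 3: 133/3  (≤ bound)
a_2 = 2: 310/7  (≤ bound)
a_3 = 2: 753/17  (≤ bound)
a_4 = 56: 42478/959  (≤ bound)
a_5 = 56: 2379521/53721  (> 3893, stop)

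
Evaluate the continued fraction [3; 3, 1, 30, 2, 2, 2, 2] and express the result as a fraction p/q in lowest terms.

Build up convergents one term at a time:
a_0 = 3: 3/1
a_1 = 3: 10/3
a_2 = 1: 13/4
a_3 = 30: 400/123
a_4 = 2: 813/250
a_5 = 2: 2026/623
a_6 = 2: 4865/1496
a_7 = 2: 11756/3615

11756/3615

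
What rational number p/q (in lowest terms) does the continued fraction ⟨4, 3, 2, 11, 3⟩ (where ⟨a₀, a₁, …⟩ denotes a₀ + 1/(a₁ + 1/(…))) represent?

Collapse the nested fraction from the inside out:
Start with 3.
11 + 1/(3/1) = 11 + 1/3 = 34/3
2 + 1/(34/3) = 2 + 3/34 = 71/34
3 + 1/(71/34) = 3 + 34/71 = 247/71
4 + 1/(247/71) = 4 + 71/247 = 1059/247

1059/247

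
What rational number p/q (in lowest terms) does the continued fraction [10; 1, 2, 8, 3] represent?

833/78

Compute successive convergents:
a_0 = 10: 10/1
a_1 = 1: 11/1
a_2 = 2: 32/3
a_3 = 8: 267/25
a_4 = 3: 833/78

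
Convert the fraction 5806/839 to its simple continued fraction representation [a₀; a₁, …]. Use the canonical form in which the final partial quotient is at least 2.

5806 = 6·839 + 772, so a_0 = 6
839 = 1·772 + 67, so a_1 = 1
772 = 11·67 + 35, so a_2 = 11
67 = 1·35 + 32, so a_3 = 1
35 = 1·32 + 3, so a_4 = 1
32 = 10·3 + 2, so a_5 = 10
3 = 1·2 + 1, so a_6 = 1
2 = 2·1 + 0, so a_7 = 2

[6; 1, 11, 1, 1, 10, 1, 2]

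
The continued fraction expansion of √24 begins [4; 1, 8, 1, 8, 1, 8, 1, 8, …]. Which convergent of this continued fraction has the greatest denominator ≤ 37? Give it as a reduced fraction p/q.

49/10

a_0 = 4: 4/1  (≤ bound)
a_1 = 1: 5/1  (≤ bound)
a_2 = 8: 44/9  (≤ bound)
a_3 = 1: 49/10  (≤ bound)
a_4 = 8: 436/89  (> 37, stop)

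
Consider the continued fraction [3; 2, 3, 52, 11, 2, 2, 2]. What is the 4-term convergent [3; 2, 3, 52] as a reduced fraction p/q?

Collapse the nested fraction from the inside out:
Start with 52.
3 + 1/(52/1) = 3 + 1/52 = 157/52
2 + 1/(157/52) = 2 + 52/157 = 366/157
3 + 1/(366/157) = 3 + 157/366 = 1255/366

1255/366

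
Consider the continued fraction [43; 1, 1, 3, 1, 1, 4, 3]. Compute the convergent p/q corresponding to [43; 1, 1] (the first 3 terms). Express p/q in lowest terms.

Start with 1.
1 + 1/(1/1) = 1 + 1/1 = 2/1
43 + 1/(2/1) = 43 + 1/2 = 87/2

87/2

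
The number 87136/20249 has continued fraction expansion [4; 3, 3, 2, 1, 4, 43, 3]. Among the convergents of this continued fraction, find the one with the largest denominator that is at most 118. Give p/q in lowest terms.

a_0 = 4: 4/1  (≤ bound)
a_1 = 3: 13/3  (≤ bound)
a_2 = 3: 43/10  (≤ bound)
a_3 = 2: 99/23  (≤ bound)
a_4 = 1: 142/33  (≤ bound)
a_5 = 4: 667/155  (> 118, stop)

142/33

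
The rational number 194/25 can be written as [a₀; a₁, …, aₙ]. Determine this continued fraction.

Run the Euclidean algorithm, recording each quotient:
194 ÷ 25 → quotient 7, remainder 19
25 ÷ 19 → quotient 1, remainder 6
19 ÷ 6 → quotient 3, remainder 1
6 ÷ 1 → quotient 6, remainder 0

[7; 1, 3, 6]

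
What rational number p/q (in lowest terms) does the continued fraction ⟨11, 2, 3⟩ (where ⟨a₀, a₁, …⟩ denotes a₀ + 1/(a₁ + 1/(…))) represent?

a_0 = 11: 11/1
a_1 = 2: 23/2
a_2 = 3: 80/7

80/7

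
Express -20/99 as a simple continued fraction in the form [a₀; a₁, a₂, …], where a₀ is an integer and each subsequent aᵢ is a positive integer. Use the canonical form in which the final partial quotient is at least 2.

-20 = -1·99 + 79, so a_0 = -1
99 = 1·79 + 20, so a_1 = 1
79 = 3·20 + 19, so a_2 = 3
20 = 1·19 + 1, so a_3 = 1
19 = 19·1 + 0, so a_4 = 19

[-1; 1, 3, 1, 19]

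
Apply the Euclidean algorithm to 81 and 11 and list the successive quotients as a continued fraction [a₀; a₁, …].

[7; 2, 1, 3]

81 ÷ 11 → quotient 7, remainder 4
11 ÷ 4 → quotient 2, remainder 3
4 ÷ 3 → quotient 1, remainder 1
3 ÷ 1 → quotient 3, remainder 0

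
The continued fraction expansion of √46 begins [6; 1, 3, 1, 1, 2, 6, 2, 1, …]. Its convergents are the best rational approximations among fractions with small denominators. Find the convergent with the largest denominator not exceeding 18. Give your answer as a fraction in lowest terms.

a_0 = 6: 6/1  (≤ bound)
a_1 = 1: 7/1  (≤ bound)
a_2 = 3: 27/4  (≤ bound)
a_3 = 1: 34/5  (≤ bound)
a_4 = 1: 61/9  (≤ bound)
a_5 = 2: 156/23  (> 18, stop)

61/9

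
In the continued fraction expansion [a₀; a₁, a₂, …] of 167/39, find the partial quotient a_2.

1

Repeatedly divide and take the remainder:
167 ÷ 39 → quotient 4, remainder 11
39 ÷ 11 → quotient 3, remainder 6
11 ÷ 6 → quotient 1, remainder 5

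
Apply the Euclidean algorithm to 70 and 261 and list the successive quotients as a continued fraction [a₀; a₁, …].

[0; 3, 1, 2, 1, 2, 6]

Apply division with remainder until the remainder is 0:
70 ÷ 261 → quotient 0, remainder 70
261 ÷ 70 → quotient 3, remainder 51
70 ÷ 51 → quotient 1, remainder 19
51 ÷ 19 → quotient 2, remainder 13
19 ÷ 13 → quotient 1, remainder 6
13 ÷ 6 → quotient 2, remainder 1
6 ÷ 1 → quotient 6, remainder 0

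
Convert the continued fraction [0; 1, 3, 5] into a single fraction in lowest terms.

Start with 5.
3 + 1/(5/1) = 3 + 1/5 = 16/5
1 + 1/(16/5) = 1 + 5/16 = 21/16
0 + 1/(21/16) = 0 + 16/21 = 16/21

16/21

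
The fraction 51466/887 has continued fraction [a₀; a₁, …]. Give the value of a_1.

44

51466 ÷ 887 → quotient 58, remainder 20
887 ÷ 20 → quotient 44, remainder 7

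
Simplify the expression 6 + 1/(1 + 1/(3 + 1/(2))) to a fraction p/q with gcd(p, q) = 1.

61/9

Start with 2.
3 + 1/(2/1) = 3 + 1/2 = 7/2
1 + 1/(7/2) = 1 + 2/7 = 9/7
6 + 1/(9/7) = 6 + 7/9 = 61/9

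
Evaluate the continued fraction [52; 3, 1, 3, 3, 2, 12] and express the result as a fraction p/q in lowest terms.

73433/1405

Start with 12.
2 + 1/(12/1) = 2 + 1/12 = 25/12
3 + 1/(25/12) = 3 + 12/25 = 87/25
3 + 1/(87/25) = 3 + 25/87 = 286/87
1 + 1/(286/87) = 1 + 87/286 = 373/286
3 + 1/(373/286) = 3 + 286/373 = 1405/373
52 + 1/(1405/373) = 52 + 373/1405 = 73433/1405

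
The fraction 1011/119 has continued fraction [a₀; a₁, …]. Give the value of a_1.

2

Apply division with remainder until the remainder is 0:
⌊1011/119⌋ = 8, remainder 59
⌊119/59⌋ = 2, remainder 1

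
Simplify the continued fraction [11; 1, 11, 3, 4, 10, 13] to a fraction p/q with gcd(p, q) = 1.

Use the convergent recurrence hₖ = aₖ·hₖ₋₁ + hₖ₋₂ (and likewise for the denominators kₖ):
a_0 = 11: 11/1
a_1 = 1: 12/1
a_2 = 11: 143/12
a_3 = 3: 441/37
a_4 = 4: 1907/160
a_5 = 10: 19511/1637
a_6 = 13: 255550/21441

255550/21441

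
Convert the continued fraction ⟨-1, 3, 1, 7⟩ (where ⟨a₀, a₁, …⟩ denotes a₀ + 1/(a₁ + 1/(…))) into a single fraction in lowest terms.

-23/31

Starting at the tail and folding back:
Start with 7.
1 + 1/(7/1) = 1 + 1/7 = 8/7
3 + 1/(8/7) = 3 + 7/8 = 31/8
-1 + 1/(31/8) = -1 + 8/31 = -23/31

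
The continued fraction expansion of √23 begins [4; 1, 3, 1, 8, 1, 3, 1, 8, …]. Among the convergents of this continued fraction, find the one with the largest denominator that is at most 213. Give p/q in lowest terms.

916/191

a_0 = 4: 4/1  (≤ bound)
a_1 = 1: 5/1  (≤ bound)
a_2 = 3: 19/4  (≤ bound)
a_3 = 1: 24/5  (≤ bound)
a_4 = 8: 211/44  (≤ bound)
a_5 = 1: 235/49  (≤ bound)
a_6 = 3: 916/191  (≤ bound)
a_7 = 1: 1151/240  (> 213, stop)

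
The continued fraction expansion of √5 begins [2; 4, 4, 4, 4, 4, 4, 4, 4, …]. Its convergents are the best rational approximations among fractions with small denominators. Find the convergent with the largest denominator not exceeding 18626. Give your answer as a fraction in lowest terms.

a_0 = 2: 2/1  (≤ bound)
a_1 = 4: 9/4  (≤ bound)
a_2 = 4: 38/17  (≤ bound)
a_3 = 4: 161/72  (≤ bound)
a_4 = 4: 682/305  (≤ bound)
a_5 = 4: 2889/1292  (≤ bound)
a_6 = 4: 12238/5473  (≤ bound)
a_7 = 4: 51841/23184  (> 18626, stop)

12238/5473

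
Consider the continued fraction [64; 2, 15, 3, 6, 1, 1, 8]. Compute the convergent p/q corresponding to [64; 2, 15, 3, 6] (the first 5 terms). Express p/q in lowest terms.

Start with 6.
3 + 1/(6/1) = 3 + 1/6 = 19/6
15 + 1/(19/6) = 15 + 6/19 = 291/19
2 + 1/(291/19) = 2 + 19/291 = 601/291
64 + 1/(601/291) = 64 + 291/601 = 38755/601

38755/601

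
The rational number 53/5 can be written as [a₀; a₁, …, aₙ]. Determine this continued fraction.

[10; 1, 1, 2]

53 = 10·5 + 3, so a_0 = 10
5 = 1·3 + 2, so a_1 = 1
3 = 1·2 + 1, so a_2 = 1
2 = 2·1 + 0, so a_3 = 2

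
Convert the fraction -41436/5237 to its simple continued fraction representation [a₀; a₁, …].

⌊-41436/5237⌋ = -8, remainder 460
⌊5237/460⌋ = 11, remainder 177
⌊460/177⌋ = 2, remainder 106
⌊177/106⌋ = 1, remainder 71
⌊106/71⌋ = 1, remainder 35
⌊71/35⌋ = 2, remainder 1
⌊35/1⌋ = 35, remainder 0

[-8; 11, 2, 1, 1, 2, 35]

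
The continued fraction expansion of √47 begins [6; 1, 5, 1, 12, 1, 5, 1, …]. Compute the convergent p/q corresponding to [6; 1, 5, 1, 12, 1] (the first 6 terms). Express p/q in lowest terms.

Compute successive convergents:
a_0 = 6: 6/1
a_1 = 1: 7/1
a_2 = 5: 41/6
a_3 = 1: 48/7
a_4 = 12: 617/90
a_5 = 1: 665/97

665/97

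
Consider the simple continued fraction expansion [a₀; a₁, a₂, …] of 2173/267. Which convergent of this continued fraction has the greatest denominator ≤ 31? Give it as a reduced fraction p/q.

a_0 = 8: 8/1  (≤ bound)
a_1 = 7: 57/7  (≤ bound)
a_2 = 4: 236/29  (≤ bound)
a_3 = 1: 293/36  (> 31, stop)

236/29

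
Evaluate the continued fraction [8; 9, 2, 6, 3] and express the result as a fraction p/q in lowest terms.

Start with 3.
6 + 1/(3/1) = 6 + 1/3 = 19/3
2 + 1/(19/3) = 2 + 3/19 = 41/19
9 + 1/(41/19) = 9 + 19/41 = 388/41
8 + 1/(388/41) = 8 + 41/388 = 3145/388

3145/388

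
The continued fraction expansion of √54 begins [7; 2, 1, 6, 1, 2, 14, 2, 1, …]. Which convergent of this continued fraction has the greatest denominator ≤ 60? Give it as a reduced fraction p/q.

169/23

List convergents until the denominator exceeds the bound:
a_0 = 7: 7/1  (≤ bound)
a_1 = 2: 15/2  (≤ bound)
a_2 = 1: 22/3  (≤ bound)
a_3 = 6: 147/20  (≤ bound)
a_4 = 1: 169/23  (≤ bound)
a_5 = 2: 485/66  (> 60, stop)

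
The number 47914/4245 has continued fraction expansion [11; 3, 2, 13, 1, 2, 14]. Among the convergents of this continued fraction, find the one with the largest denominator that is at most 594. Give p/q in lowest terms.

3341/296

List convergents until the denominator exceeds the bound:
a_0 = 11: 11/1  (≤ bound)
a_1 = 3: 34/3  (≤ bound)
a_2 = 2: 79/7  (≤ bound)
a_3 = 13: 1061/94  (≤ bound)
a_4 = 1: 1140/101  (≤ bound)
a_5 = 2: 3341/296  (≤ bound)
a_6 = 14: 47914/4245  (> 594, stop)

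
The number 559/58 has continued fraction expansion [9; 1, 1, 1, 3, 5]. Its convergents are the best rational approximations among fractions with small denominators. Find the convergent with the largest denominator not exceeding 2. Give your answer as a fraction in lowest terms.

a_0 = 9: 9/1  (≤ bound)
a_1 = 1: 10/1  (≤ bound)
a_2 = 1: 19/2  (≤ bound)
a_3 = 1: 29/3  (> 2, stop)

19/2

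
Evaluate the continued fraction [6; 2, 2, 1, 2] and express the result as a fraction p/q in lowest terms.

Build up convergents one term at a time:
a_0 = 6: 6/1
a_1 = 2: 13/2
a_2 = 2: 32/5
a_3 = 1: 45/7
a_4 = 2: 122/19

122/19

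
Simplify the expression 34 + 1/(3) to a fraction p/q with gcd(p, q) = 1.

Use the convergent recurrence hₖ = aₖ·hₖ₋₁ + hₖ₋₂ (and likewise for the denominators kₖ):
a_0 = 34: 34/1
a_1 = 3: 103/3

103/3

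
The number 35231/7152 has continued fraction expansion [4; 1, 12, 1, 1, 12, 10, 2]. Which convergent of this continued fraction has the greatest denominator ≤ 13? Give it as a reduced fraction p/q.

a_0 = 4: 4/1  (≤ bound)
a_1 = 1: 5/1  (≤ bound)
a_2 = 12: 64/13  (≤ bound)
a_3 = 1: 69/14  (> 13, stop)

64/13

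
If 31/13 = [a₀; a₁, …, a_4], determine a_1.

⌊31/13⌋ = 2, remainder 5
⌊13/5⌋ = 2, remainder 3

2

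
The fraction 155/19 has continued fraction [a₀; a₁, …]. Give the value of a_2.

155 = 8·19 + 3, so a_0 = 8
19 = 6·3 + 1, so a_1 = 6
3 = 3·1 + 0, so a_2 = 3

3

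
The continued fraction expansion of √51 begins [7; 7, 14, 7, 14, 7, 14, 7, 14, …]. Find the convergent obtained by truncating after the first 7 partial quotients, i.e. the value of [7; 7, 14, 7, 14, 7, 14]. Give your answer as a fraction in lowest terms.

7068593/989801

Build up convergents one term at a time:
a_0 = 7: 7/1
a_1 = 7: 50/7
a_2 = 14: 707/99
a_3 = 7: 4999/700
a_4 = 14: 70693/9899
a_5 = 7: 499850/69993
a_6 = 14: 7068593/989801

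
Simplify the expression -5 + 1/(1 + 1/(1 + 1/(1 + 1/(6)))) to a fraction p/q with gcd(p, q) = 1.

-87/20

a_0 = -5: -5/1
a_1 = 1: -4/1
a_2 = 1: -9/2
a_3 = 1: -13/3
a_4 = 6: -87/20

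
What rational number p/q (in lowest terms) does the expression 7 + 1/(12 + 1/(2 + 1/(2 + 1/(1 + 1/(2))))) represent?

Compute successive convergents:
a_0 = 7: 7/1
a_1 = 12: 85/12
a_2 = 2: 177/25
a_3 = 2: 439/62
a_4 = 1: 616/87
a_5 = 2: 1671/236

1671/236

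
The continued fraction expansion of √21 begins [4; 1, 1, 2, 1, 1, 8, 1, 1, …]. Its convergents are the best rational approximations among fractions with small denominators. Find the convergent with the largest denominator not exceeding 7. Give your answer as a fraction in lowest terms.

32/7

List convergents until the denominator exceeds the bound:
a_0 = 4: 4/1  (≤ bound)
a_1 = 1: 5/1  (≤ bound)
a_2 = 1: 9/2  (≤ bound)
a_3 = 2: 23/5  (≤ bound)
a_4 = 1: 32/7  (≤ bound)
a_5 = 1: 55/12  (> 7, stop)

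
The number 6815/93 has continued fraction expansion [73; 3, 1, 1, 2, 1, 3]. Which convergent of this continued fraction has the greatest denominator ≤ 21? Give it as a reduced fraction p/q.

1319/18

a_0 = 73: 73/1  (≤ bound)
a_1 = 3: 220/3  (≤ bound)
a_2 = 1: 293/4  (≤ bound)
a_3 = 1: 513/7  (≤ bound)
a_4 = 2: 1319/18  (≤ bound)
a_5 = 1: 1832/25  (> 21, stop)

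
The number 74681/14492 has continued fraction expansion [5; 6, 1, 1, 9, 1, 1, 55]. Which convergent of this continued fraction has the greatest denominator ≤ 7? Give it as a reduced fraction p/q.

List convergents until the denominator exceeds the bound:
a_0 = 5: 5/1  (≤ bound)
a_1 = 6: 31/6  (≤ bound)
a_2 = 1: 36/7  (≤ bound)
a_3 = 1: 67/13  (> 7, stop)

36/7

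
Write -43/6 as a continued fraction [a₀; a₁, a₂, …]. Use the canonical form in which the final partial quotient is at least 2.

[-8; 1, 5]

Repeatedly divide and take the remainder:
-43 = -8·6 + 5, so a_0 = -8
6 = 1·5 + 1, so a_1 = 1
5 = 5·1 + 0, so a_2 = 5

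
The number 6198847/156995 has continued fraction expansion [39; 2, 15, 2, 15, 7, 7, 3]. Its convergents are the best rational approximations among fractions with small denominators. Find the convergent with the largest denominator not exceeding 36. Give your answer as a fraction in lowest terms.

a_0 = 39: 39/1  (≤ bound)
a_1 = 2: 79/2  (≤ bound)
a_2 = 15: 1224/31  (≤ bound)
a_3 = 2: 2527/64  (> 36, stop)

1224/31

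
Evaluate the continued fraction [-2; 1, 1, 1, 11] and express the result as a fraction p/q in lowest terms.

-47/35

Work from the innermost term outward:
Start with 11.
1 + 1/(11/1) = 1 + 1/11 = 12/11
1 + 1/(12/11) = 1 + 11/12 = 23/12
1 + 1/(23/12) = 1 + 12/23 = 35/23
-2 + 1/(35/23) = -2 + 23/35 = -47/35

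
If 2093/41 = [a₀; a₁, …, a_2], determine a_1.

20

2093 = 51·41 + 2, so a_0 = 51
41 = 20·2 + 1, so a_1 = 20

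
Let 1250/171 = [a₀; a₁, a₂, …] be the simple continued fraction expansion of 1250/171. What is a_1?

3

1250 ÷ 171 → quotient 7, remainder 53
171 ÷ 53 → quotient 3, remainder 12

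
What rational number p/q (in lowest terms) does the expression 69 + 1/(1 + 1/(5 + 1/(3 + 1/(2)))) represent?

3073/44

Start with 2.
3 + 1/(2/1) = 3 + 1/2 = 7/2
5 + 1/(7/2) = 5 + 2/7 = 37/7
1 + 1/(37/7) = 1 + 7/37 = 44/37
69 + 1/(44/37) = 69 + 37/44 = 3073/44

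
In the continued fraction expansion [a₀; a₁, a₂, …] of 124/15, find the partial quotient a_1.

3

Apply division with remainder until the remainder is 0:
124 ÷ 15 → quotient 8, remainder 4
15 ÷ 4 → quotient 3, remainder 3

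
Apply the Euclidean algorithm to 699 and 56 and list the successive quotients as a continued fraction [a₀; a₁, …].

699 = 12·56 + 27, so a_0 = 12
56 = 2·27 + 2, so a_1 = 2
27 = 13·2 + 1, so a_2 = 13
2 = 2·1 + 0, so a_3 = 2

[12; 2, 13, 2]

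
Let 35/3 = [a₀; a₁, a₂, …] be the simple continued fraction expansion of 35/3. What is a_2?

2

⌊35/3⌋ = 11, remainder 2
⌊3/2⌋ = 1, remainder 1
⌊2/1⌋ = 2, remainder 0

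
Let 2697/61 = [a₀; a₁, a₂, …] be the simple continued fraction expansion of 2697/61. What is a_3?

2

Run the Euclidean algorithm, recording each quotient:
2697 ÷ 61 → quotient 44, remainder 13
61 ÷ 13 → quotient 4, remainder 9
13 ÷ 9 → quotient 1, remainder 4
9 ÷ 4 → quotient 2, remainder 1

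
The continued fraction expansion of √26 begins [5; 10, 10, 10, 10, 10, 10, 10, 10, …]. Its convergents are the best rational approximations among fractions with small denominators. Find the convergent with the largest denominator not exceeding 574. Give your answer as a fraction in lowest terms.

a_0 = 5: 5/1  (≤ bound)
a_1 = 10: 51/10  (≤ bound)
a_2 = 10: 515/101  (≤ bound)
a_3 = 10: 5201/1020  (> 574, stop)

515/101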